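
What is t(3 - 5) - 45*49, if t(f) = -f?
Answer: -2203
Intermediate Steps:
t(3 - 5) - 45*49 = -(3 - 5) - 45*49 = -1*(-2) - 2205 = 2 - 2205 = -2203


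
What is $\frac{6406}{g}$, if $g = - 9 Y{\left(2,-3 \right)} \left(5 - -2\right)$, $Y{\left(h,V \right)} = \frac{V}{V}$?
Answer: $- \frac{6406}{63} \approx -101.68$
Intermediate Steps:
$Y{\left(h,V \right)} = 1$
$g = -63$ ($g = \left(-9\right) 1 \left(5 - -2\right) = - 9 \left(5 + 2\right) = \left(-9\right) 7 = -63$)
$\frac{6406}{g} = \frac{6406}{-63} = 6406 \left(- \frac{1}{63}\right) = - \frac{6406}{63}$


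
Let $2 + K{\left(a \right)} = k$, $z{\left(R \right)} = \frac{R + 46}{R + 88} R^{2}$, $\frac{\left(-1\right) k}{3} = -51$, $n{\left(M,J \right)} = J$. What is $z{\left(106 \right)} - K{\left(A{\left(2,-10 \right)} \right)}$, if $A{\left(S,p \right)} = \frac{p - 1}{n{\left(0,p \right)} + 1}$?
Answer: $\frac{839289}{97} \approx 8652.5$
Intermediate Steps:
$k = 153$ ($k = \left(-3\right) \left(-51\right) = 153$)
$A{\left(S,p \right)} = \frac{-1 + p}{1 + p}$ ($A{\left(S,p \right)} = \frac{p - 1}{p + 1} = \frac{-1 + p}{1 + p}$)
$z{\left(R \right)} = \frac{R^{2} \left(46 + R\right)}{88 + R}$ ($z{\left(R \right)} = \frac{46 + R}{88 + R} R^{2} = \frac{R^{2} \left(46 + R\right)}{88 + R}$)
$K{\left(a \right)} = 151$ ($K{\left(a \right)} = -2 + 153 = 151$)
$z{\left(106 \right)} - K{\left(A{\left(2,-10 \right)} \right)} = \frac{106^{2} \left(46 + 106\right)}{88 + 106} - 151 = 11236 \cdot \frac{1}{194} \cdot 152 - 151 = \frac{853936}{97} - 151 = \frac{839289}{97}$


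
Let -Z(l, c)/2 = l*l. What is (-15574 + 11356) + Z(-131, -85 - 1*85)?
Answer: -38540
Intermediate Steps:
Z(l, c) = -2*l**2 (Z(l, c) = -2*l*l = -2*l**2)
(-15574 + 11356) + Z(-131, -85 - 1*85) = (-15574 + 11356) - 2*(-131)**2 = -4218 - 2*17161 = -4218 - 34322 = -38540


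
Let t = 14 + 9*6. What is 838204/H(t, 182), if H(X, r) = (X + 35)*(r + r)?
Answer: 209551/9373 ≈ 22.357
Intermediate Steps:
t = 68 (t = 14 + 54 = 68)
H(X, r) = 2*r*(35 + X) (H(X, r) = (35 + X)*(2*r) = 2*r*(35 + X))
838204/H(t, 182) = 838204/((2*182*(35 + 68))) = 838204/((2*182*103)) = 838204/37492 = 838204*(1/37492) = 209551/9373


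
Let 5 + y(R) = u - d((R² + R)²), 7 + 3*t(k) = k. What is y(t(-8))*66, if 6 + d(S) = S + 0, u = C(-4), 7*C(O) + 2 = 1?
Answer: -184404/7 ≈ -26343.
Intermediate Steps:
t(k) = -7/3 + k/3
C(O) = -⅐ (C(O) = -2/7 + (⅐)*1 = -2/7 + ⅐ = -⅐)
u = -⅐ ≈ -0.14286
d(S) = -6 + S (d(S) = -6 + (S + 0) = -6 + S)
y(R) = 6/7 - (R + R²)² (y(R) = -5 + (-⅐ - (-6 + (R² + R)²)) = -5 + (-⅐ - (-6 + (R + R²)²)) = -5 + (-⅐ + (6 - (R + R²)²)) = -5 + (41/7 - (R + R²)²) = 6/7 - (R + R²)²)
y(t(-8))*66 = (6/7 - (-7/3 + (⅓)*(-8))²*(1 + (-7/3 + (⅓)*(-8)))²)*66 = (6/7 - (-7/3 - 8/3)²*(1 + (-7/3 - 8/3))²)*66 = (6/7 - 1*(-5)²*(1 - 5)²)*66 = (6/7 - 1*25*(-4)²)*66 = (6/7 - 1*25*16)*66 = (6/7 - 400)*66 = -2794/7*66 = -184404/7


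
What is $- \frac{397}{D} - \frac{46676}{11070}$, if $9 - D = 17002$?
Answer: $- \frac{394385239}{94056255} \approx -4.1931$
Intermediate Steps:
$D = -16993$ ($D = 9 - 17002 = -16993$)
$- \frac{397}{D} - \frac{46676}{11070} = - \frac{397}{-16993} - \frac{46676}{11070} = \left(-397\right) \left(- \frac{1}{16993}\right) - \frac{23338}{5535} = \frac{397}{16993} - \frac{23338}{5535} = - \frac{394385239}{94056255}$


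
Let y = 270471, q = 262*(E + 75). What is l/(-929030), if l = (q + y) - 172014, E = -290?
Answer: -42127/929030 ≈ -0.045345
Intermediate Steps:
q = -56330 (q = 262*(-290 + 75) = 262*(-215) = -56330)
l = 42127 (l = (-56330 + 270471) - 172014 = 214141 - 172014 = 42127)
l/(-929030) = 42127/(-929030) = 42127*(-1/929030) = -42127/929030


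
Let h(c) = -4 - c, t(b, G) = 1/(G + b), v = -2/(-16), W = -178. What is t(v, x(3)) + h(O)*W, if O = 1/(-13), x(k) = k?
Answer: 227054/325 ≈ 698.63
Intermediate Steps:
v = 1/8 (v = -2*(-1/16) = 1/8 ≈ 0.12500)
O = -1/13 ≈ -0.076923
t(v, x(3)) + h(O)*W = 1/(3 + 1/8) + (-4 - 1*(-1/13))*(-178) = 1/(25/8) + (-4 + 1/13)*(-178) = 8/25 - 51/13*(-178) = 8/25 + 9078/13 = 227054/325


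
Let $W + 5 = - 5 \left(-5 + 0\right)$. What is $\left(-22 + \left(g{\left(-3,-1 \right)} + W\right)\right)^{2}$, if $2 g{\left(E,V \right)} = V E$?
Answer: $\frac{1}{4} \approx 0.25$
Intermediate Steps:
$g{\left(E,V \right)} = \frac{E V}{2}$ ($g{\left(E,V \right)} = \frac{V E}{2} = \frac{E V}{2}$)
$W = 20$ ($W = -5 - 5 \left(-5 + 0\right) = -5 - -25 = -5 + 25 = 20$)
$\left(-22 + \left(g{\left(-3,-1 \right)} + W\right)\right)^{2} = \left(-22 + \left(\frac{1}{2} \left(-3\right) \left(-1\right) + 20\right)\right)^{2} = \left(-22 + \left(\frac{3}{2} + 20\right)\right)^{2} = \left(-22 + \frac{43}{2}\right)^{2} = \left(- \frac{1}{2}\right)^{2} = \frac{1}{4}$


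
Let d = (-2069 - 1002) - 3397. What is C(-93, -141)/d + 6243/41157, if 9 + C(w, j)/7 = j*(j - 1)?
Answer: -12982643/603636 ≈ -21.507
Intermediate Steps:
C(w, j) = -63 + 7*j*(-1 + j) (C(w, j) = -63 + 7*(j*(j - 1)) = -63 + 7*(j*(-1 + j)) = -63 + 7*j*(-1 + j))
d = -6468 (d = -3071 - 3397 = -6468)
C(-93, -141)/d + 6243/41157 = (-63 - 7*(-141) + 7*(-141)²)/(-6468) + 6243/41157 = (-63 + 987 + 7*19881)*(-1/6468) + 6243*(1/41157) = (-63 + 987 + 139167)*(-1/6468) + 2081/13719 = 140091*(-1/6468) + 2081/13719 = -953/44 + 2081/13719 = -12982643/603636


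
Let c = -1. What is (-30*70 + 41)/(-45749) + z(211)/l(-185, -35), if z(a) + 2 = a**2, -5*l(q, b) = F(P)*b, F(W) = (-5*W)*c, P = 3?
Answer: 2036915926/4803645 ≈ 424.04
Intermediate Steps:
F(W) = 5*W (F(W) = -5*W*(-1) = 5*W)
l(q, b) = -3*b (l(q, b) = -5*3*b/5 = -3*b)
z(a) = -2 + a**2
(-30*70 + 41)/(-45749) + z(211)/l(-185, -35) = (-30*70 + 41)/(-45749) + (-2 + 211**2)/((-3*(-35))) = (-2100 + 41)*(-1/45749) + (-2 + 44521)/105 = -2059*(-1/45749) + 44519*(1/105) = 2059/45749 + 44519/105 = 2036915926/4803645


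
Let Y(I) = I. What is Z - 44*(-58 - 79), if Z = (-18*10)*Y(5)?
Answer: 5128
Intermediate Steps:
Z = -900 (Z = -18*10*5 = -180*5 = -900)
Z - 44*(-58 - 79) = -900 - 44*(-58 - 79) = -900 - 44*(-137) = -900 - 1*(-6028) = -900 + 6028 = 5128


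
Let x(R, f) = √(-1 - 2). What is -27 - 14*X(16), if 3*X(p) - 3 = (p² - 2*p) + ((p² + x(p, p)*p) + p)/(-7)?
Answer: -905 + 32*I*√3/3 ≈ -905.0 + 18.475*I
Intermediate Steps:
x(R, f) = I*√3 (x(R, f) = √(-3) = I*√3)
X(p) = 1 - 5*p/7 + 2*p²/7 - I*p*√3/21 (X(p) = 1 + ((p² - 2*p) + ((p² + (I*√3)*p) + p)/(-7))/3 = 1 + ((p² - 2*p) + ((p² + I*p*√3) + p)*(-⅐))/3 = 1 + ((p² - 2*p) + (p + p² + I*p*√3)*(-⅐))/3 = 1 + ((p² - 2*p) + (-p/7 - p²/7 - I*p*√3/7))/3 = 1 + (-15*p/7 + 6*p²/7 - I*p*√3/7)/3 = 1 + (-5*p/7 + 2*p²/7 - I*p*√3/21) = 1 - 5*p/7 + 2*p²/7 - I*p*√3/21)
-27 - 14*X(16) = -27 - 14*(1 - 5/7*16 + (2/7)*16² - 1/21*I*16*√3) = -27 - 14*(1 - 80/7 + (2/7)*256 - 16*I*√3/21) = -27 - 14*(1 - 80/7 + 512/7 - 16*I*√3/21) = -27 - 14*(439/7 - 16*I*√3/21) = -27 + (-878 + 32*I*√3/3) = -905 + 32*I*√3/3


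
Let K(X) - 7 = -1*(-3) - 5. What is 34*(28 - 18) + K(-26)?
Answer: 345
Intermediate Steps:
K(X) = 5 (K(X) = 7 + (-1*(-3) - 5) = 7 + (3 - 5) = 7 - 2 = 5)
34*(28 - 18) + K(-26) = 34*(28 - 18) + 5 = 34*10 + 5 = 340 + 5 = 345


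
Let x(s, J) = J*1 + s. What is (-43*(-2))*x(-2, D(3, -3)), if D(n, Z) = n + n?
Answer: 344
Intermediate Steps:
D(n, Z) = 2*n
x(s, J) = J + s
(-43*(-2))*x(-2, D(3, -3)) = (-43*(-2))*(2*3 - 2) = 86*(6 - 2) = 86*4 = 344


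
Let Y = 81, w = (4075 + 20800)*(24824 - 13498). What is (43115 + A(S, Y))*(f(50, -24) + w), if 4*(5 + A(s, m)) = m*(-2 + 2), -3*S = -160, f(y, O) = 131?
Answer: 12145569164910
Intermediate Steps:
w = 281734250 (w = 24875*11326 = 281734250)
S = 160/3 (S = -1/3*(-160) = 160/3 ≈ 53.333)
A(s, m) = -5 (A(s, m) = -5 + (m*(-2 + 2))/4 = -5 + (m*0)/4 = -5 + (1/4)*0 = -5 + 0 = -5)
(43115 + A(S, Y))*(f(50, -24) + w) = (43115 - 5)*(131 + 281734250) = 43110*281734381 = 12145569164910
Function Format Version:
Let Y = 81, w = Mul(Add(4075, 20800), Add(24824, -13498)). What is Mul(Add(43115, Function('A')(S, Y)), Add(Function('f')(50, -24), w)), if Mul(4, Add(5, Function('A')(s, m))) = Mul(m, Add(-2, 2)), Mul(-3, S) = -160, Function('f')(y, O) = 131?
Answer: 12145569164910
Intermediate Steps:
w = 281734250 (w = Mul(24875, 11326) = 281734250)
S = Rational(160, 3) (S = Mul(Rational(-1, 3), -160) = Rational(160, 3) ≈ 53.333)
Function('A')(s, m) = -5 (Function('A')(s, m) = Add(-5, Mul(Rational(1, 4), Mul(m, Add(-2, 2)))) = Add(-5, Mul(Rational(1, 4), Mul(m, 0))) = Add(-5, Mul(Rational(1, 4), 0)) = Add(-5, 0) = -5)
Mul(Add(43115, Function('A')(S, Y)), Add(Function('f')(50, -24), w)) = Mul(Add(43115, -5), Add(131, 281734250)) = Mul(43110, 281734381) = 12145569164910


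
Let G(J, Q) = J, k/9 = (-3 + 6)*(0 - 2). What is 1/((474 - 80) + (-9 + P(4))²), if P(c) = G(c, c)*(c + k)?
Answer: 1/44075 ≈ 2.2689e-5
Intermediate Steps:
k = -54 (k = 9*((-3 + 6)*(0 - 2)) = 9*(3*(-2)) = 9*(-6) = -54)
P(c) = c*(-54 + c) (P(c) = c*(c - 54) = c*(-54 + c))
1/((474 - 80) + (-9 + P(4))²) = 1/((474 - 80) + (-9 + 4*(-54 + 4))²) = 1/(394 + (-9 + 4*(-50))²) = 1/(394 + (-9 - 200)²) = 1/(394 + (-209)²) = 1/(394 + 43681) = 1/44075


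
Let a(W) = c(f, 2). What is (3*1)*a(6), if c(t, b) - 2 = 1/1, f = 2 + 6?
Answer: 9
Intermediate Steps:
f = 8
c(t, b) = 3 (c(t, b) = 2 + 1/1 = 2 + 1 = 3)
a(W) = 3
(3*1)*a(6) = (3*1)*3 = 3*3 = 9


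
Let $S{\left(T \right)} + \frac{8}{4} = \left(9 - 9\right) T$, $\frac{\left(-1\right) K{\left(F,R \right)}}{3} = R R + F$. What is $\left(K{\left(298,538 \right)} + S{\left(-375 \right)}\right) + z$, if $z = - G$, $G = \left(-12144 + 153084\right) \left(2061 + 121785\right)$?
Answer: $-17455724468$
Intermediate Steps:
$G = 17454855240$ ($G = 140940 \cdot 123846 = 17454855240$)
$K{\left(F,R \right)} = - 3 F - 3 R^{2}$ ($K{\left(F,R \right)} = - 3 \left(R R + F\right) = - 3 \left(R^{2} + F\right) = - 3 \left(F + R^{2}\right) = - 3 F - 3 R^{2}$)
$S{\left(T \right)} = -2$ ($S{\left(T \right)} = -2 + \left(9 - 9\right) T = -2 + 0 T = -2 + 0 = -2$)
$z = -17454855240$ ($z = \left(-1\right) 17454855240 = -17454855240$)
$\left(K{\left(298,538 \right)} + S{\left(-375 \right)}\right) + z = \left(\left(\left(-3\right) 298 - 3 \cdot 538^{2}\right) - 2\right) - 17454855240 = \left(\left(-894 - 868332\right) - 2\right) - 17454855240 = \left(-869226 - 2\right) - 17454855240 = -869228 - 17454855240 = -17455724468$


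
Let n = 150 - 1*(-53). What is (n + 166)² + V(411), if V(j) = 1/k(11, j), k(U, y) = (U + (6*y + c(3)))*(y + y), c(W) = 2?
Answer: 277460443819/2037738 ≈ 1.3616e+5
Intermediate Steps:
n = 203 (n = 150 + 53 = 203)
k(U, y) = 2*y*(2 + U + 6*y) (k(U, y) = (U + (6*y + 2))*(y + y) = (U + (2 + 6*y))*(2*y) = (2 + U + 6*y)*(2*y) = 2*y*(2 + U + 6*y))
V(j) = 1/(2*j*(13 + 6*j)) (V(j) = 1/(2*j*(2 + 11 + 6*j)) = 1/(2*j*(13 + 6*j)))
(n + 166)² + V(411) = (203 + 166)² + (½)/(411*(13 + 6*411)) = 369² + (½)*(1/411)/(13 + 2466) = 136161 + (½)*(1/411)/2479 = 136161 + (½)*(1/411)*(1/2479) = 136161 + 1/2037738 = 277460443819/2037738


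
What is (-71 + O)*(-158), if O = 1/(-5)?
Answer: 56248/5 ≈ 11250.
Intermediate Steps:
O = -⅕ ≈ -0.20000
(-71 + O)*(-158) = (-71 - ⅕)*(-158) = -356/5*(-158) = 56248/5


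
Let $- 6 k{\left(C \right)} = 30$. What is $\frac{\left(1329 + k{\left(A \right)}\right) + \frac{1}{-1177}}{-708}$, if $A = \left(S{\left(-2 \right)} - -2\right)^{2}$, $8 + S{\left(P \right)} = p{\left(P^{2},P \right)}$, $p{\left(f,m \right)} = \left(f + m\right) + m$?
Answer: $- \frac{519449}{277772} \approx -1.8701$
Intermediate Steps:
$p{\left(f,m \right)} = f + 2 m$
$S{\left(P \right)} = -8 + P^{2} + 2 P$ ($S{\left(P \right)} = -8 + \left(P^{2} + 2 P\right) = -8 + P^{2} + 2 P$)
$A = 36$ ($A = \left(\left(-8 + \left(-2\right)^{2} + 2 \left(-2\right)\right) - -2\right)^{2} = \left(\left(-8 + 4 - 4\right) + 2\right)^{2} = \left(-8 + 2\right)^{2} = \left(-6\right)^{2} = 36$)
$k{\left(C \right)} = -5$ ($k{\left(C \right)} = \left(- \frac{1}{6}\right) 30 = -5$)
$\frac{\left(1329 + k{\left(A \right)}\right) + \frac{1}{-1177}}{-708} = \frac{\left(1329 - 5\right) + \frac{1}{-1177}}{-708} = \left(1324 - \frac{1}{1177}\right) \left(- \frac{1}{708}\right) = \frac{1558347}{1177} \left(- \frac{1}{708}\right) = - \frac{519449}{277772}$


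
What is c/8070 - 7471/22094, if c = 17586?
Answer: 54709019/29716430 ≈ 1.8410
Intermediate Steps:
c/8070 - 7471/22094 = 17586/8070 - 7471/22094 = 17586*(1/8070) - 7471*1/22094 = 2931/1345 - 7471/22094 = 54709019/29716430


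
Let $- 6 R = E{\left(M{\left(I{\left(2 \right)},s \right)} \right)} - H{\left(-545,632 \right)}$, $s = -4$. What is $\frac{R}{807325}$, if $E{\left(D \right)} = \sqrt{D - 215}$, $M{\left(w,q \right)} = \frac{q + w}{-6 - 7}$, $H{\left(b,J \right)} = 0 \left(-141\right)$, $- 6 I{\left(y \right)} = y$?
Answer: $- \frac{i \sqrt{483}}{7265925} \approx - 3.0247 \cdot 10^{-6} i$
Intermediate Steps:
$I{\left(y \right)} = - \frac{y}{6}$
$H{\left(b,J \right)} = 0$
$M{\left(w,q \right)} = - \frac{q}{13} - \frac{w}{13}$ ($M{\left(w,q \right)} = \frac{q + w}{-13} = \left(q + w\right) \left(- \frac{1}{13}\right) = - \frac{q}{13} - \frac{w}{13}$)
$E{\left(D \right)} = \sqrt{-215 + D}$
$R = - \frac{i \sqrt{483}}{9}$ ($R = - \frac{\sqrt{-215 - \left(- \frac{4}{13} + \frac{\left(- \frac{1}{6}\right) 2}{13}\right)} - 0}{6} = - \frac{\sqrt{-215 + \left(\frac{4}{13} - - \frac{1}{39}\right)} + 0}{6} = - \frac{\sqrt{-215 + \left(\frac{4}{13} + \frac{1}{39}\right)} + 0}{6} = - \frac{\sqrt{-215 + \frac{1}{3}} + 0}{6} = - \frac{\sqrt{- \frac{644}{3}} + 0}{6} = - \frac{\frac{2 i \sqrt{483}}{3} + 0}{6} = - \frac{\frac{2}{3} i \sqrt{483}}{6} = - \frac{i \sqrt{483}}{9} \approx - 2.4419 i$)
$\frac{R}{807325} = \frac{\left(- \frac{1}{9}\right) i \sqrt{483}}{807325} = - \frac{i \sqrt{483}}{9} \cdot \frac{1}{807325} = - \frac{i \sqrt{483}}{7265925}$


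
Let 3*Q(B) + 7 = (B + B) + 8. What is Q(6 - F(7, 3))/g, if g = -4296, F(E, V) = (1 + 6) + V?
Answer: 7/12888 ≈ 0.00054314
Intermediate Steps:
F(E, V) = 7 + V
Q(B) = ⅓ + 2*B/3 (Q(B) = -7/3 + ((B + B) + 8)/3 = -7/3 + (2*B + 8)/3 = -7/3 + (8 + 2*B)/3 = -7/3 + (8/3 + 2*B/3) = ⅓ + 2*B/3)
Q(6 - F(7, 3))/g = (⅓ + 2*(6 - (7 + 3))/3)/(-4296) = (⅓ + 2*(6 - 1*10)/3)*(-1/4296) = (⅓ + 2*(6 - 10)/3)*(-1/4296) = (⅓ + (⅔)*(-4))*(-1/4296) = (⅓ - 8/3)*(-1/4296) = -7/3*(-1/4296) = 7/12888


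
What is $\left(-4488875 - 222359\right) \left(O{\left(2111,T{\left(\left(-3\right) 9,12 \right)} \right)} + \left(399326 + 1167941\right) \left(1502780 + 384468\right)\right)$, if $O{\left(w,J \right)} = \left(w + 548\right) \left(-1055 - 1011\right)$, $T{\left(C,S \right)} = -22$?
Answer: $-13934963388436488948$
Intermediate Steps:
$O{\left(w,J \right)} = -1132168 - 2066 w$ ($O{\left(w,J \right)} = \left(548 + w\right) \left(-2066\right) = -1132168 - 2066 w$)
$\left(-4488875 - 222359\right) \left(O{\left(2111,T{\left(\left(-3\right) 9,12 \right)} \right)} + \left(399326 + 1167941\right) \left(1502780 + 384468\right)\right) = \left(-4488875 - 222359\right) \left(\left(-1132168 - 4361326\right) + \left(399326 + 1167941\right) \left(1502780 + 384468\right)\right) = - 4711234 \left(\left(-1132168 - 4361326\right) + 1567267 \cdot 1887248\right) = - 4711234 \left(-5493494 + 2957821511216\right) = \left(-4711234\right) 2957816017722 = -13934963388436488948$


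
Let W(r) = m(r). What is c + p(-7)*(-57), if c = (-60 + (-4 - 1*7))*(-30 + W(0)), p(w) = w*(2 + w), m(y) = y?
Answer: 135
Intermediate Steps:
W(r) = r
c = 2130 (c = (-60 + (-4 - 1*7))*(-30 + 0) = (-60 + (-4 - 7))*(-30) = (-60 - 11)*(-30) = -71*(-30) = 2130)
c + p(-7)*(-57) = 2130 - 7*(2 - 7)*(-57) = 2130 - 7*(-5)*(-57) = 2130 + 35*(-57) = 2130 - 1995 = 135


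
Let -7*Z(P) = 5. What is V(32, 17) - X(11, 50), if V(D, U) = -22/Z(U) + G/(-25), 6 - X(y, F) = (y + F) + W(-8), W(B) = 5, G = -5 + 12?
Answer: 2263/25 ≈ 90.520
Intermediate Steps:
Z(P) = -5/7 (Z(P) = -⅐*5 = -5/7)
G = 7
X(y, F) = 1 - F - y (X(y, F) = 6 - ((y + F) + 5) = 6 - ((F + y) + 5) = 6 - (5 + F + y) = 6 + (-5 - F - y) = 1 - F - y)
V(D, U) = 763/25 (V(D, U) = -22/(-5/7) + 7/(-25) = -22*(-7/5) + 7*(-1/25) = 154/5 - 7/25 = 763/25)
V(32, 17) - X(11, 50) = 763/25 - (1 - 1*50 - 1*11) = 763/25 - (1 - 50 - 11) = 763/25 - 1*(-60) = 763/25 + 60 = 2263/25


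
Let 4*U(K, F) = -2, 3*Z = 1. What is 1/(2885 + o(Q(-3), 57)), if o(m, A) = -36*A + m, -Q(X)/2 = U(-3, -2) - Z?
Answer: 3/2504 ≈ 0.0011981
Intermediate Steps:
Z = 1/3 (Z = (1/3)*1 = 1/3 ≈ 0.33333)
U(K, F) = -1/2 (U(K, F) = (1/4)*(-2) = -1/2)
Q(X) = 5/3 (Q(X) = -2*(-1/2 - 1*1/3) = -2*(-1/2 - 1/3) = -2*(-5/6) = 5/3)
o(m, A) = m - 36*A
1/(2885 + o(Q(-3), 57)) = 1/(2885 + (5/3 - 36*57)) = 1/(2885 + (5/3 - 2052)) = 1/(2885 - 6151/3) = 1/(2504/3) = 3/2504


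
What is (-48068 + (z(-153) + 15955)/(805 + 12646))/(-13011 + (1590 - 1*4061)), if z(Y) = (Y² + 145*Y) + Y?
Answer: 323272821/104124191 ≈ 3.1047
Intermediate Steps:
z(Y) = Y² + 146*Y
(-48068 + (z(-153) + 15955)/(805 + 12646))/(-13011 + (1590 - 1*4061)) = (-48068 + (-153*(146 - 153) + 15955)/(805 + 12646))/(-13011 + (1590 - 1*4061)) = (-48068 + (-153*(-7) + 15955)/13451)/(-13011 + (1590 - 4061)) = (-48068 + (1071 + 15955)*(1/13451))/(-13011 - 2471) = (-48068 + 17026*(1/13451))/(-15482) = (-48068 + 17026/13451)*(-1/15482) = -646545642/13451*(-1/15482) = 323272821/104124191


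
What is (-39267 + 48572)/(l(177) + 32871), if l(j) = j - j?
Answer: 9305/32871 ≈ 0.28308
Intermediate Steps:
l(j) = 0
(-39267 + 48572)/(l(177) + 32871) = (-39267 + 48572)/(0 + 32871) = 9305/32871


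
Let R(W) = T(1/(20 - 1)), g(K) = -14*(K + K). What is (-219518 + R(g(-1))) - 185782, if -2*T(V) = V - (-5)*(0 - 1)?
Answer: -7700653/19 ≈ -4.0530e+5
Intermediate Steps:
g(K) = -28*K
T(V) = 5/2 - V/2 (T(V) = -(V - (-5)*(0 - 1))/2 = -(V - (-5)*(-1))/2 = -(V - 1*5)/2 = -(V - 5)/2 = -(-5 + V)/2 = 5/2 - V/2)
R(W) = 47/19 (R(W) = 5/2 - 1/(2*(20 - 1)) = 5/2 - 1/2/19 = 5/2 - 1/2*1/19 = 5/2 - 1/38 = 47/19)
(-219518 + R(g(-1))) - 185782 = (-219518 + 47/19) - 185782 = -4170795/19 - 185782 = -7700653/19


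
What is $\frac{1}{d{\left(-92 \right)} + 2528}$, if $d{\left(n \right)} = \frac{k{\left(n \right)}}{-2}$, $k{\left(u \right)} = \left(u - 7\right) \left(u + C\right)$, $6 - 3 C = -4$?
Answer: $- \frac{1}{1861} \approx -0.00053735$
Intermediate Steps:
$C = \frac{10}{3}$ ($C = 2 - - \frac{4}{3} = 2 + \frac{4}{3} = \frac{10}{3} \approx 3.3333$)
$k{\left(u \right)} = \left(-7 + u\right) \left(\frac{10}{3} + u\right)$ ($k{\left(u \right)} = \left(u - 7\right) \left(u + \frac{10}{3}\right) = \left(-7 + u\right) \left(\frac{10}{3} + u\right)$)
$d{\left(n \right)} = \frac{35}{3} - \frac{n^{2}}{2} + \frac{11 n}{6}$ ($d{\left(n \right)} = \frac{- \frac{70}{3} + n^{2} - \frac{11 n}{3}}{-2} = \left(- \frac{70}{3} + n^{2} - \frac{11 n}{3}\right) \left(- \frac{1}{2}\right) = \frac{35}{3} - \frac{n^{2}}{2} + \frac{11 n}{6}$)
$\frac{1}{d{\left(-92 \right)} + 2528} = \frac{1}{\left(\frac{35}{3} - \frac{\left(-92\right)^{2}}{2} + \frac{11}{6} \left(-92\right)\right) + 2528} = \frac{1}{\left(\frac{35}{3} - 4232 - \frac{506}{3}\right) + 2528} = \frac{1}{-4389 + 2528} = \frac{1}{-1861} = - \frac{1}{1861}$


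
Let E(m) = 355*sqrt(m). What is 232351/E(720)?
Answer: 232351*sqrt(5)/21300 ≈ 24.392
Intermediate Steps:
232351/E(720) = 232351/((355*sqrt(720))) = 232351/((355*(12*sqrt(5)))) = 232351/((4260*sqrt(5))) = 232351*(sqrt(5)/21300) = 232351*sqrt(5)/21300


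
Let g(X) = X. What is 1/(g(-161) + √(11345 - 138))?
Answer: -23/2102 - √11207/14714 ≈ -0.018137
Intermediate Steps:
1/(g(-161) + √(11345 - 138)) = 1/(-161 + √(11345 - 138)) = 1/(-161 + √11207)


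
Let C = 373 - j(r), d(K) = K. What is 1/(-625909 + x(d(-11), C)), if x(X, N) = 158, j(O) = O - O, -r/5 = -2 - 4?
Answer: -1/625751 ≈ -1.5981e-6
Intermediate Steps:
r = 30 (r = -5*(-2 - 4) = -5*(-6) = 30)
j(O) = 0
C = 373 (C = 373 - 1*0 = 373 + 0 = 373)
1/(-625909 + x(d(-11), C)) = 1/(-625909 + 158) = 1/(-625751) = -1/625751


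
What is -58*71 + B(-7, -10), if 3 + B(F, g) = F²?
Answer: -4072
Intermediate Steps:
B(F, g) = -3 + F²
-58*71 + B(-7, -10) = -58*71 + (-3 + (-7)²) = -4118 + (-3 + 49) = -4118 + 46 = -4072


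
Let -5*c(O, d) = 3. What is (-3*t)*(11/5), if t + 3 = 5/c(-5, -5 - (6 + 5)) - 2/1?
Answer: 88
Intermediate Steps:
c(O, d) = -3/5 (c(O, d) = -1/5*3 = -3/5)
t = -40/3 (t = -3 + (5/(-3/5) - 2/1) = -3 + (5*(-5/3) - 2*1) = -3 + (-25/3 - 2) = -3 - 31/3 = -40/3 ≈ -13.333)
(-3*t)*(11/5) = (-3*(-40/3))*(11/5) = 40*(11*(1/5)) = 40*(11/5) = 88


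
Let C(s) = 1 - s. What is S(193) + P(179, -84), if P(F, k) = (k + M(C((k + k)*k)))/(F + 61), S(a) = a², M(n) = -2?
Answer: 4469837/120 ≈ 37249.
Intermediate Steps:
P(F, k) = (-2 + k)/(61 + F) (P(F, k) = (k - 2)/(F + 61) = (-2 + k)/(61 + F))
S(193) + P(179, -84) = 193² + (-2 - 84)/(61 + 179) = 37249 - 86/240 = 37249 + (1/240)*(-86) = 37249 - 43/120 = 4469837/120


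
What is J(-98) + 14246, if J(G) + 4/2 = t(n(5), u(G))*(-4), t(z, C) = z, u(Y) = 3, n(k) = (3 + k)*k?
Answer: 14084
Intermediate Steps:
n(k) = k*(3 + k)
J(G) = -162 (J(G) = -2 + (5*(3 + 5))*(-4) = -2 + (5*8)*(-4) = -2 + 40*(-4) = -2 - 160 = -162)
J(-98) + 14246 = -162 + 14246 = 14084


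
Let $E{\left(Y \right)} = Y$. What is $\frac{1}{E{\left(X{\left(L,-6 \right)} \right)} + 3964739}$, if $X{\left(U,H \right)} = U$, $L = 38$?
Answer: $\frac{1}{3964777} \approx 2.5222 \cdot 10^{-7}$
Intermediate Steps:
$\frac{1}{E{\left(X{\left(L,-6 \right)} \right)} + 3964739} = \frac{1}{38 + 3964739} = \frac{1}{3964777}$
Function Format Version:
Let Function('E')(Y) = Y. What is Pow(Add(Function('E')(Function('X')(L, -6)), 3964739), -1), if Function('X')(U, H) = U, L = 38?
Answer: Rational(1, 3964777) ≈ 2.5222e-7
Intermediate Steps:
Pow(Add(Function('E')(Function('X')(L, -6)), 3964739), -1) = Pow(Add(38, 3964739), -1) = Pow(3964777, -1) = Rational(1, 3964777)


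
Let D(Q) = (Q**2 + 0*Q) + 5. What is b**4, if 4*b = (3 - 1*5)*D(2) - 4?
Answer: 14641/16 ≈ 915.06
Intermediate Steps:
D(Q) = 5 + Q**2 (D(Q) = (Q**2 + 0) + 5 = Q**2 + 5 = 5 + Q**2)
b = -11/2 (b = ((3 - 1*5)*(5 + 2**2) - 4)/4 = ((3 - 5)*(5 + 4) - 4)/4 = (-2*9 - 4)/4 = (-18 - 4)/4 = (1/4)*(-22) = -11/2 ≈ -5.5000)
b**4 = (-11/2)**4 = 14641/16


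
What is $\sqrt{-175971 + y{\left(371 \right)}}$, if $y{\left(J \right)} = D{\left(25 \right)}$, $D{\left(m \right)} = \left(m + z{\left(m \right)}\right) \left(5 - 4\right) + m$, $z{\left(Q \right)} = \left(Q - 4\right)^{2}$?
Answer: $2 i \sqrt{43870} \approx 418.9 i$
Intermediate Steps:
$z{\left(Q \right)} = \left(-4 + Q\right)^{2}$
$D{\left(m \right)} = \left(-4 + m\right)^{2} + 2 m$ ($D{\left(m \right)} = \left(m + \left(-4 + m\right)^{2}\right) \left(5 - 4\right) + m = \left(m + \left(-4 + m\right)^{2}\right) 1 + m = \left(m + \left(-4 + m\right)^{2}\right) + m = \left(-4 + m\right)^{2} + 2 m$)
$y{\left(J \right)} = 491$ ($y{\left(J \right)} = \left(-4 + 25\right)^{2} + 2 \cdot 25 = 21^{2} + 50 = 441 + 50 = 491$)
$\sqrt{-175971 + y{\left(371 \right)}} = \sqrt{-175971 + 491} = \sqrt{-175480} = 2 i \sqrt{43870}$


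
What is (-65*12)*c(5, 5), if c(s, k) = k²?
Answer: -19500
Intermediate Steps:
(-65*12)*c(5, 5) = -65*12*5² = -780*25 = -19500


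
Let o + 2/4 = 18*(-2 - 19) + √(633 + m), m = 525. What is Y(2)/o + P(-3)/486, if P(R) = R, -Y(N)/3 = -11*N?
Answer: -16756105/92083554 - 264*√1158/568417 ≈ -0.19777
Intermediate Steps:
Y(N) = 33*N (Y(N) = -(-33)*N = 33*N)
o = -757/2 + √1158 (o = -½ + (18*(-2 - 19) + √(633 + 525)) = -½ + (18*(-21) + √1158) = -½ + (-378 + √1158) = -757/2 + √1158 ≈ -344.47)
Y(2)/o + P(-3)/486 = (33*2)/(-757/2 + √1158) - 3/486 = 66/(-757/2 + √1158) - 3*1/486 = 66/(-757/2 + √1158) - 1/162 = -1/162 + 66/(-757/2 + √1158)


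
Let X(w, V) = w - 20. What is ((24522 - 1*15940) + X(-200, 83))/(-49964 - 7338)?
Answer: -4181/28651 ≈ -0.14593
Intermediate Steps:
X(w, V) = -20 + w
((24522 - 1*15940) + X(-200, 83))/(-49964 - 7338) = ((24522 - 1*15940) + (-20 - 200))/(-49964 - 7338) = ((24522 - 15940) - 220)/(-57302) = (8582 - 220)*(-1/57302) = 8362*(-1/57302) = -4181/28651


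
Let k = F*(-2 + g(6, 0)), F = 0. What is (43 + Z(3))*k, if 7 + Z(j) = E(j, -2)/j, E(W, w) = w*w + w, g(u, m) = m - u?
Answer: 0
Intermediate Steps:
E(W, w) = w + w² (E(W, w) = w² + w = w + w²)
k = 0 (k = 0*(-2 + (0 - 1*6)) = 0*(-2 + (0 - 6)) = 0*(-2 - 6) = 0*(-8) = 0)
Z(j) = -7 + 2/j (Z(j) = -7 + (-2*(1 - 2))/j = -7 + (-2*(-1))/j = -7 + 2/j)
(43 + Z(3))*k = (43 + (-7 + 2/3))*0 = (43 + (-7 + 2*(⅓)))*0 = (43 + (-7 + ⅔))*0 = (43 - 19/3)*0 = (110/3)*0 = 0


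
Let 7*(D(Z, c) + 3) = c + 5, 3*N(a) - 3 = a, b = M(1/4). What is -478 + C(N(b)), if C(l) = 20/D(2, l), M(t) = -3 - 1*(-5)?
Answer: -20974/43 ≈ -487.77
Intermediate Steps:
M(t) = 2 (M(t) = -3 + 5 = 2)
b = 2
N(a) = 1 + a/3
D(Z, c) = -16/7 + c/7 (D(Z, c) = -3 + (c + 5)/7 = -3 + (5 + c)/7 = -3 + (5/7 + c/7) = -16/7 + c/7)
C(l) = 20/(-16/7 + l/7)
-478 + C(N(b)) = -478 + 140/(-16 + (1 + (1/3)*2)) = -478 + 140/(-16 + (1 + 2/3)) = -478 + 140/(-16 + 5/3) = -478 + 140/(-43/3) = -478 + 140*(-3/43) = -478 - 420/43 = -20974/43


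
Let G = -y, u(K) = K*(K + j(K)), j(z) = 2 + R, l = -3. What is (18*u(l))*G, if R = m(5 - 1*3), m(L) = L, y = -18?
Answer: -972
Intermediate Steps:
R = 2 (R = 5 - 1*3 = 5 - 3 = 2)
j(z) = 4 (j(z) = 2 + 2 = 4)
u(K) = K*(4 + K) (u(K) = K*(K + 4) = K*(4 + K))
G = 18 (G = -1*(-18) = 18)
(18*u(l))*G = (18*(-3*(4 - 3)))*18 = (18*(-3*1))*18 = (18*(-3))*18 = -54*18 = -972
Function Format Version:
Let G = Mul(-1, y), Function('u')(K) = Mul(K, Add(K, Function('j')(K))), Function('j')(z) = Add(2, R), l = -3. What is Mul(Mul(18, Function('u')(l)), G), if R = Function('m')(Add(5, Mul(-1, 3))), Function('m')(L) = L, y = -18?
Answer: -972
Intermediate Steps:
R = 2 (R = Add(5, Mul(-1, 3)) = Add(5, -3) = 2)
Function('j')(z) = 4 (Function('j')(z) = Add(2, 2) = 4)
Function('u')(K) = Mul(K, Add(4, K)) (Function('u')(K) = Mul(K, Add(K, 4)) = Mul(K, Add(4, K)))
G = 18 (G = Mul(-1, -18) = 18)
Mul(Mul(18, Function('u')(l)), G) = Mul(Mul(18, Mul(-3, Add(4, -3))), 18) = Mul(Mul(18, Mul(-3, 1)), 18) = Mul(Mul(18, -3), 18) = Mul(-54, 18) = -972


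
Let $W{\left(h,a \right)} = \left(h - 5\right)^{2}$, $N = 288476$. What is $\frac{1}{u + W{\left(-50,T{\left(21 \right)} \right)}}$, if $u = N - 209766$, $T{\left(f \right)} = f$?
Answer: $\frac{1}{81735} \approx 1.2235 \cdot 10^{-5}$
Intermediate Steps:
$W{\left(h,a \right)} = \left(-5 + h\right)^{2}$
$u = 78710$ ($u = 288476 - 209766 = 78710$)
$\frac{1}{u + W{\left(-50,T{\left(21 \right)} \right)}} = \frac{1}{78710 + \left(-5 - 50\right)^{2}} = \frac{1}{78710 + \left(-55\right)^{2}} = \frac{1}{78710 + 3025} = \frac{1}{81735}$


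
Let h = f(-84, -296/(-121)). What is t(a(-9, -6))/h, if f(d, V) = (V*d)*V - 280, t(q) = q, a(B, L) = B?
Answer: 131769/11459224 ≈ 0.011499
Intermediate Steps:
f(d, V) = -280 + d*V² (f(d, V) = d*V² - 280 = -280 + d*V²)
h = -11459224/14641 (h = -280 - 84*(-296/(-121))² = -280 - 84*(-296*(-1/121))² = -280 - 84*(296/121)² = -280 - 84*87616/14641 = -280 - 7359744/14641 = -11459224/14641 ≈ -782.68)
t(a(-9, -6))/h = -9/(-11459224/14641) = -9*(-14641/11459224) = 131769/11459224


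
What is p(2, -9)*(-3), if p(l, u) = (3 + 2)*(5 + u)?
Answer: 60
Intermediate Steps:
p(l, u) = 25 + 5*u (p(l, u) = 5*(5 + u) = 25 + 5*u)
p(2, -9)*(-3) = (25 + 5*(-9))*(-3) = (25 - 45)*(-3) = -20*(-3) = 60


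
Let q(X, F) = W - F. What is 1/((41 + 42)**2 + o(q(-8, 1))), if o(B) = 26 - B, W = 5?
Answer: 1/6911 ≈ 0.00014470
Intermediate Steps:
q(X, F) = 5 - F
1/((41 + 42)**2 + o(q(-8, 1))) = 1/((41 + 42)**2 + (26 - (5 - 1*1))) = 1/(83**2 + (26 - (5 - 1))) = 1/(6889 + (26 - 1*4)) = 1/(6889 + (26 - 4)) = 1/(6889 + 22) = 1/6911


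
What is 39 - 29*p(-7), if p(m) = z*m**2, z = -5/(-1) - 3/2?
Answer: -9869/2 ≈ -4934.5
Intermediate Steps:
z = 7/2 (z = -5*(-1) - 3*1/2 = 5 - 3/2 = 7/2 ≈ 3.5000)
p(m) = 7*m**2/2
39 - 29*p(-7) = 39 - 203*(-7)**2/2 = 39 - 203*49/2 = 39 - 29*343/2 = 39 - 9947/2 = -9869/2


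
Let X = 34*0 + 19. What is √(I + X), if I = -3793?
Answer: I*√3774 ≈ 61.433*I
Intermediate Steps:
X = 19 (X = 0 + 19 = 19)
√(I + X) = √(-3793 + 19) = √(-3774) = I*√3774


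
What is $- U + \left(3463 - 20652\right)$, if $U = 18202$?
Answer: $-35391$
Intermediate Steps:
$- U + \left(3463 - 20652\right) = \left(-1\right) 18202 + \left(3463 - 20652\right) = -18202 - 17189 = -35391$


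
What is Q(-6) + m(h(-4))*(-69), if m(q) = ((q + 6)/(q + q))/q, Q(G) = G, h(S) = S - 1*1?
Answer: -369/50 ≈ -7.3800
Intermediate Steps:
h(S) = -1 + S (h(S) = S - 1 = -1 + S)
m(q) = (6 + q)/(2*q²) (m(q) = ((6 + q)/((2*q)))/q = ((6 + q)*(1/(2*q)))/q = ((6 + q)/(2*q))/q = (6 + q)/(2*q²))
Q(-6) + m(h(-4))*(-69) = -6 + ((6 + (-1 - 4))/(2*(-1 - 4)²))*(-69) = -6 + ((½)*(6 - 5)/(-5)²)*(-69) = -6 + ((½)*(1/25)*1)*(-69) = -6 + (1/50)*(-69) = -6 - 69/50 = -369/50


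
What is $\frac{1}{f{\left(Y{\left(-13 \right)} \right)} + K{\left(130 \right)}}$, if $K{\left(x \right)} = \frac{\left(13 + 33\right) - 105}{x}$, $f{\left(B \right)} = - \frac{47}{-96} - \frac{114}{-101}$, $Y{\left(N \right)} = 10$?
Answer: $\frac{630240}{733883} \approx 0.85877$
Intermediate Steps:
$f{\left(B \right)} = \frac{15691}{9696}$ ($f{\left(B \right)} = \left(-47\right) \left(- \frac{1}{96}\right) - - \frac{114}{101} = \frac{47}{96} + \frac{114}{101} = \frac{15691}{9696}$)
$K{\left(x \right)} = - \frac{59}{x}$ ($K{\left(x \right)} = \frac{46 - 105}{x} = - \frac{59}{x}$)
$\frac{1}{f{\left(Y{\left(-13 \right)} \right)} + K{\left(130 \right)}} = \frac{1}{\frac{15691}{9696} - \frac{59}{130}} = \frac{1}{\frac{733883}{630240}} = \frac{630240}{733883}$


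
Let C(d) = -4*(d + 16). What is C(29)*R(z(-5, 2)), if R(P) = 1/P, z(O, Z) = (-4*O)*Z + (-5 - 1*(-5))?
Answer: -9/2 ≈ -4.5000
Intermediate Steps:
C(d) = -64 - 4*d (C(d) = -4*(16 + d) = -64 - 4*d)
z(O, Z) = -4*O*Z (z(O, Z) = -4*O*Z + (-5 + 5) = -4*O*Z + 0 = -4*O*Z)
C(29)*R(z(-5, 2)) = (-64 - 4*29)/((-4*(-5)*2)) = (-64 - 116)/40 = -180*1/40 = -9/2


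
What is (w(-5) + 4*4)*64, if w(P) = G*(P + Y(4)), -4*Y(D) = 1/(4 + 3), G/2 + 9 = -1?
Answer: 52288/7 ≈ 7469.7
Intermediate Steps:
G = -20 (G = -18 + 2*(-1) = -18 - 2 = -20)
Y(D) = -1/28 (Y(D) = -1/(4*(4 + 3)) = -1/4/7 = -1/4*1/7 = -1/28)
w(P) = 5/7 - 20*P (w(P) = -20*(P - 1/28) = -20*(-1/28 + P) = 5/7 - 20*P)
(w(-5) + 4*4)*64 = ((5/7 - 20*(-5)) + 4*4)*64 = ((5/7 + 100) + 16)*64 = (705/7 + 16)*64 = (817/7)*64 = 52288/7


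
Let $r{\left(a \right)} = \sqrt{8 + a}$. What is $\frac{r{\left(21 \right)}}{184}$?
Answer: $\frac{\sqrt{29}}{184} \approx 0.029267$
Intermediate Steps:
$\frac{r{\left(21 \right)}}{184} = \frac{\sqrt{8 + 21}}{184} = \sqrt{29} \cdot \frac{1}{184} = \frac{\sqrt{29}}{184}$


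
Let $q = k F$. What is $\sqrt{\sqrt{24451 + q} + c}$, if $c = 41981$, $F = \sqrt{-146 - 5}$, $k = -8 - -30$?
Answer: $\sqrt{41981 + \sqrt{24451 + 22 i \sqrt{151}}} \approx 205.27 + 0.002 i$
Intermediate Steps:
$k = 22$ ($k = -8 + 30 = 22$)
$F = i \sqrt{151}$ ($F = \sqrt{-151} = i \sqrt{151} \approx 12.288 i$)
$q = 22 i \sqrt{151} \approx 270.34 i$
$\sqrt{\sqrt{24451 + q} + c} = \sqrt{\sqrt{24451 + 22 i \sqrt{151}} + 41981} = \sqrt{41981 + \sqrt{24451 + 22 i \sqrt{151}}}$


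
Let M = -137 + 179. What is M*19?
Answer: 798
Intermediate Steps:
M = 42
M*19 = 42*19 = 798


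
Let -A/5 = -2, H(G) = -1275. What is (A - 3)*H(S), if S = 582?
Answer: -8925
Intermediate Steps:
A = 10 (A = -5*(-2) = 10)
(A - 3)*H(S) = (10 - 3)*(-1275) = 7*(-1275) = -8925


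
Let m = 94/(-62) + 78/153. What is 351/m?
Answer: -554931/1591 ≈ -348.79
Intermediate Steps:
m = -1591/1581 (m = 94*(-1/62) + 78*(1/153) = -47/31 + 26/51 = -1591/1581 ≈ -1.0063)
351/m = 351/(-1591/1581) = 351*(-1581/1591) = -554931/1591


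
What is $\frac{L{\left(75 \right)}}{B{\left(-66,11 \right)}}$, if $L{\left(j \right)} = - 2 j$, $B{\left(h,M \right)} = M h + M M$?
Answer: $\frac{30}{121} \approx 0.24793$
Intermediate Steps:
$B{\left(h,M \right)} = M^{2} + M h$ ($B{\left(h,M \right)} = M h + M^{2} = M^{2} + M h$)
$\frac{L{\left(75 \right)}}{B{\left(-66,11 \right)}} = \frac{\left(-2\right) 75}{11 \left(11 - 66\right)} = - \frac{150}{11 \left(-55\right)} = - \frac{150}{-605} = \left(-150\right) \left(- \frac{1}{605}\right) = \frac{30}{121}$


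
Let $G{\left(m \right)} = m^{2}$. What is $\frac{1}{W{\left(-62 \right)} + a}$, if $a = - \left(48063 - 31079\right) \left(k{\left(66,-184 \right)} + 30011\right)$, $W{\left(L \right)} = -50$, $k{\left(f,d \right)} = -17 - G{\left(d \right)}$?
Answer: $\frac{1}{65592158} \approx 1.5246 \cdot 10^{-8}$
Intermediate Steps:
$k{\left(f,d \right)} = -17 - d^{2}$
$a = 65592208$ ($a = - \left(48063 - 31079\right) \left(\left(-17 - \left(-184\right)^{2}\right) + 30011\right) = - 16984 \left(\left(-17 - 33856\right) + 30011\right) = - 16984 \left(-33873 + 30011\right) = - 16984 \left(-3862\right) = \left(-1\right) \left(-65592208\right) = 65592208$)
$\frac{1}{W{\left(-62 \right)} + a} = \frac{1}{-50 + 65592208} = \frac{1}{65592158}$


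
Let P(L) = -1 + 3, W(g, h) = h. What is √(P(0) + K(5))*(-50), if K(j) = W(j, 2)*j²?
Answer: -100*√13 ≈ -360.56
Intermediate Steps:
P(L) = 2
K(j) = 2*j²
√(P(0) + K(5))*(-50) = √(2 + 2*5²)*(-50) = √(2 + 2*25)*(-50) = √(2 + 50)*(-50) = √52*(-50) = (2*√13)*(-50) = -100*√13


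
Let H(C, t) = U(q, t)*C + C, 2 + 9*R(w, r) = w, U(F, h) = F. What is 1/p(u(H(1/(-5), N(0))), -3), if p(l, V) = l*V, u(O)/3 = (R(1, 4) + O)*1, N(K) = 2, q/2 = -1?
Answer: -5/4 ≈ -1.2500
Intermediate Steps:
q = -2 (q = 2*(-1) = -2)
R(w, r) = -2/9 + w/9
H(C, t) = -C (H(C, t) = -2*C + C = -C)
u(O) = -⅓ + 3*O (u(O) = 3*(((-2/9 + (⅑)*1) + O)*1) = 3*(((-2/9 + ⅑) + O)*1) = 3*((-⅑ + O)*1) = 3*(-⅑ + O) = -⅓ + 3*O)
p(l, V) = V*l
1/p(u(H(1/(-5), N(0))), -3) = 1/(-3*(-⅓ + 3*(-1/(-5)))) = 1/(-3*(-⅓ + 3*(-1*(-⅕)))) = 1/(-3*(-⅓ + 3*(⅕))) = 1/(-3*(-⅓ + ⅗)) = 1/(-3*4/15) = 1/(-⅘) = -5/4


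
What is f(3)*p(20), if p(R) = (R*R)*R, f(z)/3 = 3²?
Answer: 216000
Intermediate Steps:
f(z) = 27 (f(z) = 3*3² = 3*9 = 27)
p(R) = R³ (p(R) = R²*R = R³)
f(3)*p(20) = 27*20³ = 27*8000 = 216000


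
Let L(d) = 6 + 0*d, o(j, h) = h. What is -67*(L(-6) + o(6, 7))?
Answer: -871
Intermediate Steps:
L(d) = 6 (L(d) = 6 + 0 = 6)
-67*(L(-6) + o(6, 7)) = -67*(6 + 7) = -67*13 = -871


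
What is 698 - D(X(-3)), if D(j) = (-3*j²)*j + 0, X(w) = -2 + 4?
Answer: 722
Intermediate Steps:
X(w) = 2
D(j) = -3*j³ (D(j) = -3*j³ + 0 = -3*j³)
698 - D(X(-3)) = 698 - (-3)*2³ = 698 - (-3)*8 = 698 - 1*(-24) = 698 + 24 = 722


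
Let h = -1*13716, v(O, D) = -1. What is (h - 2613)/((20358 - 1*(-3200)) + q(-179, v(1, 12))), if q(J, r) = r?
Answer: -16329/23557 ≈ -0.69317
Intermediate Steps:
h = -13716
(h - 2613)/((20358 - 1*(-3200)) + q(-179, v(1, 12))) = (-13716 - 2613)/((20358 - 1*(-3200)) - 1) = -16329/((20358 + 3200) - 1) = -16329/(23558 - 1) = -16329/23557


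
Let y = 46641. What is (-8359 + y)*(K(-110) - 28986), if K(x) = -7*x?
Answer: -1080164912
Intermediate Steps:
(-8359 + y)*(K(-110) - 28986) = (-8359 + 46641)*(-7*(-110) - 28986) = 38282*(770 - 28986) = 38282*(-28216) = -1080164912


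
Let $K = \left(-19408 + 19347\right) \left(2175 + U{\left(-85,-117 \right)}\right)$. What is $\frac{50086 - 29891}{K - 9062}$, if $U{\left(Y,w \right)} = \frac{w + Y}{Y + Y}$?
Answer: $- \frac{1716575}{12053806} \approx -0.14241$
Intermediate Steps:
$U{\left(Y,w \right)} = \frac{Y + w}{2 Y}$
$K = - \frac{11283536}{85}$ ($K = \left(-19408 + 19347\right) \left(2175 + \frac{-85 - 117}{2 \left(-85\right)}\right) = - 61 \left(2175 + \frac{1}{2} \left(- \frac{1}{85}\right) \left(-202\right)\right) = - 61 \left(2175 + \frac{101}{85}\right) = \left(-61\right) \frac{184976}{85} = - \frac{11283536}{85} \approx -1.3275 \cdot 10^{5}$)
$\frac{50086 - 29891}{K - 9062} = \frac{50086 - 29891}{- \frac{11283536}{85} - 9062} = \frac{20195}{- \frac{11283536}{85} - 9062} = \frac{20195}{- \frac{12053806}{85}} = 20195 \left(- \frac{85}{12053806}\right) = - \frac{1716575}{12053806}$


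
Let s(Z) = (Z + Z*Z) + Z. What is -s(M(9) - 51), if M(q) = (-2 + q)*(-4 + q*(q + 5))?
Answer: -646415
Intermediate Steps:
M(q) = (-4 + q*(5 + q))*(-2 + q) (M(q) = (-2 + q)*(-4 + q*(5 + q)) = (-4 + q*(5 + q))*(-2 + q))
s(Z) = Z² + 2*Z (s(Z) = (Z + Z²) + Z = Z² + 2*Z)
-s(M(9) - 51) = -((8 + 9³ - 14*9 + 3*9²) - 51)*(2 + ((8 + 9³ - 14*9 + 3*9²) - 51)) = -((8 + 729 - 126 + 3*81) - 51)*(2 + ((8 + 729 - 126 + 3*81) - 51)) = -((8 + 729 - 126 + 243) - 51)*(2 + ((8 + 729 - 126 + 243) - 51)) = -(854 - 51)*(2 + (854 - 51)) = -803*(2 + 803) = -803*805 = -1*646415 = -646415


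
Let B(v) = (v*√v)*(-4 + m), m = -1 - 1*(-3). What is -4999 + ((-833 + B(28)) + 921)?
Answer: -4911 - 112*√7 ≈ -5207.3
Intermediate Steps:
m = 2 (m = -1 + 3 = 2)
B(v) = -2*v^(3/2) (B(v) = (v*√v)*(-4 + 2) = v^(3/2)*(-2) = -2*v^(3/2))
-4999 + ((-833 + B(28)) + 921) = -4999 + ((-833 - 112*√7) + 921) = -4999 + (88 - 112*√7) = -4911 - 112*√7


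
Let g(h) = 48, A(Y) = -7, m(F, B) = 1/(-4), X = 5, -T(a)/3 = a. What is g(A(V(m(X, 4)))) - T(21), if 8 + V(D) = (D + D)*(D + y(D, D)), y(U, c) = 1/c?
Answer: 111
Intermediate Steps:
T(a) = -3*a
m(F, B) = -¼
V(D) = -8 + 2*D*(D + 1/D) (V(D) = -8 + (D + D)*(D + 1/D) = -8 + (2*D)*(D + 1/D) = -8 + 2*D*(D + 1/D))
g(A(V(m(X, 4)))) - T(21) = 48 - (-3)*21 = 48 - 1*(-63) = 48 + 63 = 111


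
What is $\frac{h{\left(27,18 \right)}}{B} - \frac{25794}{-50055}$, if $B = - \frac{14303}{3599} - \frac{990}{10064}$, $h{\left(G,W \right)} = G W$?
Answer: $- \frac{146219583776682}{1230588843685} \approx -118.82$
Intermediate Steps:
$B = - \frac{73754201}{18110168}$ ($B = \left(-14303\right) \frac{1}{3599} - \frac{495}{5032} = - \frac{14303}{3599} - \frac{495}{5032} = - \frac{73754201}{18110168} \approx -4.0725$)
$\frac{h{\left(27,18 \right)}}{B} - \frac{25794}{-50055} = \frac{27 \cdot 18}{- \frac{73754201}{18110168}} - \frac{25794}{-50055} = 486 \left(- \frac{18110168}{73754201}\right) - - \frac{8598}{16685} = - \frac{8801541648}{73754201} + \frac{8598}{16685} = - \frac{146219583776682}{1230588843685}$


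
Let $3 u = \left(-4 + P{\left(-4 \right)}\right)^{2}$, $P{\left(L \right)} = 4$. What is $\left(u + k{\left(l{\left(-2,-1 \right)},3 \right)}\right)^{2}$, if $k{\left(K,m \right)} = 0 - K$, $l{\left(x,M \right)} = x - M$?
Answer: $1$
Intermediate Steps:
$k{\left(K,m \right)} = - K$
$u = 0$ ($u = \frac{\left(-4 + 4\right)^{2}}{3} = \frac{0^{2}}{3} = \frac{1}{3} \cdot 0 = 0$)
$\left(u + k{\left(l{\left(-2,-1 \right)},3 \right)}\right)^{2} = \left(0 - \left(-2 - -1\right)\right)^{2} = \left(0 - \left(-2 + 1\right)\right)^{2} = \left(0 - -1\right)^{2} = \left(0 + 1\right)^{2} = 1^{2} = 1$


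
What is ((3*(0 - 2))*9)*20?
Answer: -1080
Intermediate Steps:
((3*(0 - 2))*9)*20 = ((3*(-2))*9)*20 = -6*9*20 = -54*20 = -1080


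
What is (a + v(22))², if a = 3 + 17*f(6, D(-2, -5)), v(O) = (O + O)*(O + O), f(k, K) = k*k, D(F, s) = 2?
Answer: 6507601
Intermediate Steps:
f(k, K) = k²
v(O) = 4*O² (v(O) = (2*O)*(2*O) = 4*O²)
a = 615 (a = 3 + 17*6² = 3 + 17*36 = 3 + 612 = 615)
(a + v(22))² = (615 + 4*22²)² = (615 + 4*484)² = (615 + 1936)² = 2551² = 6507601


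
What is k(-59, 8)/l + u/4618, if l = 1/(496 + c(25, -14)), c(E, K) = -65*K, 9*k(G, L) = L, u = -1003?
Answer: 51934237/41562 ≈ 1249.6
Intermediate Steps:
k(G, L) = L/9
l = 1/1406 (l = 1/(496 - 65*(-14)) = 1/(496 + 910) = 1/1406 ≈ 0.00071124)
k(-59, 8)/l + u/4618 = ((1/9)*8)/(1/1406) - 1003/4618 = (8/9)*1406 - 1003*1/4618 = 11248/9 - 1003/4618 = 51934237/41562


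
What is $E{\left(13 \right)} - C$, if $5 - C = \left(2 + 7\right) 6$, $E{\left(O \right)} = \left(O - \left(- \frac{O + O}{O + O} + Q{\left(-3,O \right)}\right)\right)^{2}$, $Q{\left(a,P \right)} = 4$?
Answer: $149$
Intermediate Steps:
$E{\left(O \right)} = \left(-3 + O\right)^{2}$ ($E{\left(O \right)} = \left(O + \left(\frac{O + O}{O + O} - 4\right)\right)^{2} = \left(O - \left(4 - \frac{2 O}{2 O}\right)\right)^{2} = \left(O + \left(2 O \frac{1}{2 O} - 4\right)\right)^{2} = \left(O + \left(1 - 4\right)\right)^{2} = \left(O - 3\right)^{2} = \left(-3 + O\right)^{2}$)
$C = -49$ ($C = 5 - \left(2 + 7\right) 6 = 5 - 9 \cdot 6 = 5 - 54 = -49$)
$E{\left(13 \right)} - C = \left(-3 + 13\right)^{2} - -49 = 10^{2} + 49 = 100 + 49 = 149$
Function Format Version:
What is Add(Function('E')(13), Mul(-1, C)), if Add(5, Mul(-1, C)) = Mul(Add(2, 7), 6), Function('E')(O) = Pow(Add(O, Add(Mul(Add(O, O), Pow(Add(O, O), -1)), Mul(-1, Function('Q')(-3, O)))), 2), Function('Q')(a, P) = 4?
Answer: 149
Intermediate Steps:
Function('E')(O) = Pow(Add(-3, O), 2) (Function('E')(O) = Pow(Add(O, Add(Mul(Add(O, O), Pow(Add(O, O), -1)), Mul(-1, 4))), 2) = Pow(Add(O, Add(Mul(Mul(2, O), Pow(Mul(2, O), -1)), -4)), 2) = Pow(Add(O, Add(Mul(Mul(2, O), Mul(Rational(1, 2), Pow(O, -1))), -4)), 2) = Pow(Add(O, Add(1, -4)), 2) = Pow(Add(O, -3), 2) = Pow(Add(-3, O), 2))
C = -49 (C = Add(5, Mul(-1, Mul(Add(2, 7), 6))) = Add(5, Mul(-1, Mul(9, 6))) = Add(5, Mul(-1, 54)) = Add(5, -54) = -49)
Add(Function('E')(13), Mul(-1, C)) = Add(Pow(Add(-3, 13), 2), Mul(-1, -49)) = Add(Pow(10, 2), 49) = Add(100, 49) = 149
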